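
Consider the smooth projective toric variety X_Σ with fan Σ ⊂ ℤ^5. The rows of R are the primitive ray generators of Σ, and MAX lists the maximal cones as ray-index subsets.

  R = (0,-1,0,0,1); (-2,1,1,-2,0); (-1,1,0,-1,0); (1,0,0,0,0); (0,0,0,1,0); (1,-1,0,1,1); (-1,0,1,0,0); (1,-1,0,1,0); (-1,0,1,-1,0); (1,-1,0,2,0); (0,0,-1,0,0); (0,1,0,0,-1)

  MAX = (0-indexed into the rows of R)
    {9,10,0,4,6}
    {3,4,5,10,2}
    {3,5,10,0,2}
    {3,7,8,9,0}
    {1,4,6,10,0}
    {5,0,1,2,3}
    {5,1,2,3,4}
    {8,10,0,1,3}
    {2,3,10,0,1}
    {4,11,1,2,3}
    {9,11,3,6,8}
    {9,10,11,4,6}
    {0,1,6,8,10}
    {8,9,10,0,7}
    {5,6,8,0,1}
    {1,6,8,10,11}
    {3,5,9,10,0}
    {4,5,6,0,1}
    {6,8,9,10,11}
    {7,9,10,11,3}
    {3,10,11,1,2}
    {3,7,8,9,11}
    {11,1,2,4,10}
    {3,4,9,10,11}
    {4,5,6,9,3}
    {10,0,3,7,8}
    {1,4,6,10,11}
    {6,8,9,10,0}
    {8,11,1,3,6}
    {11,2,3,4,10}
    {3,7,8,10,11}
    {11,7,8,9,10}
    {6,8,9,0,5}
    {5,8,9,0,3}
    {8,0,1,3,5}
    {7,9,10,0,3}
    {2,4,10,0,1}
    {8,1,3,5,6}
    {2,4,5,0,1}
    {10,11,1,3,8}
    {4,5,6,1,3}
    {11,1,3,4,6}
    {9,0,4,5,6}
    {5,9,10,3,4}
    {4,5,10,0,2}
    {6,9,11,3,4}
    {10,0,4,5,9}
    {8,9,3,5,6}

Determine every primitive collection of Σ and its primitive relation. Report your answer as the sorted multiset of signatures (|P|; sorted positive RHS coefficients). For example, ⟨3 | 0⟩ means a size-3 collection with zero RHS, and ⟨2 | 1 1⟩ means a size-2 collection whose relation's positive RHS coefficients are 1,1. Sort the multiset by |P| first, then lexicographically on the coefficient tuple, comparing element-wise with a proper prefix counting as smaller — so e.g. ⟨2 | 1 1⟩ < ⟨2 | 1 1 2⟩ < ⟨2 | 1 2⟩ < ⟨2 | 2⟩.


The 20 primitive collections of Σ (r=12, n=5):

  P = {0,11}:  v_{0} + v_{11} = 0  ⟹  sig = ⟨2 | 0⟩
  P = {2,7}:  v_{2} + v_{7} = 0  ⟹  sig = ⟨2 | 0⟩
  P = {1,7}:  v_{1} + v_{7} = v_{8}  ⟹  sig = ⟨2 | 1⟩
  P = {1,9}:  v_{1} + v_{9} = v_{6}  ⟹  sig = ⟨2 | 1⟩
  P = {2,8}:  v_{2} + v_{8} = v_{1}  ⟹  sig = ⟨2 | 1⟩
  P = {2,9}:  v_{2} + v_{9} = v_{4}  ⟹  sig = ⟨2 | 1⟩
  P = {4,7}:  v_{4} + v_{7} = v_{9}  ⟹  sig = ⟨2 | 1⟩
  P = {4,8}:  v_{4} + v_{8} = v_{6}  ⟹  sig = ⟨2 | 1⟩
  P = {2,6}:  v_{2} + v_{6} = v_{1} + v_{4}  ⟹  sig = ⟨2 | 1 1⟩
  P = {5,11}:  v_{5} + v_{11} = v_{3} + v_{4}  ⟹  sig = ⟨2 | 1 1⟩
  P = {6,7}:  v_{6} + v_{7} = v_{8} + v_{9}  ⟹  sig = ⟨2 | 1 1⟩
  P = {5,7}:  v_{5} + v_{7} = v_{0} + v_{3} + v_{9}  ⟹  sig = ⟨2 | 1 1 1⟩
  P = {3,6,10}:  v_{3} + v_{6} + v_{10} = 0  ⟹  sig = ⟨3 | 0⟩
  P = {0,3,4}:  v_{0} + v_{3} + v_{4} = v_{5}  ⟹  sig = ⟨3 | 1⟩
  P = {5,8,10}:  v_{5} + v_{8} + v_{10} = v_{0}  ⟹  sig = ⟨3 | 1⟩
  P = {0,3,6}:  v_{0} + v_{3} + v_{6} = v_{5} + v_{8}  ⟹  sig = ⟨3 | 1 1⟩
  P = {1,5,10}:  v_{1} + v_{5} + v_{10} = v_{0} + v_{2}  ⟹  sig = ⟨3 | 1 1⟩
  P = {5,6,10}:  v_{5} + v_{6} + v_{10} = v_{0} + v_{4}  ⟹  sig = ⟨3 | 1 1⟩
  P = {1,3,4,10}:  v_{1} + v_{3} + v_{4} + v_{10} = v_{2}  ⟹  sig = ⟨4 | 1⟩
  P = {3,8,9,10}:  v_{3} + v_{8} + v_{9} + v_{10} = v_{7}  ⟹  sig = ⟨4 | 1⟩

Sorted signature multiset PRS(X):
{ ⟨2 | 0⟩ ×2,  ⟨2 | 1⟩ ×6,  ⟨2 | 1 1⟩ ×3,  ⟨2 | 1 1 1⟩,  ⟨3 | 0⟩,  ⟨3 | 1⟩ ×2,  ⟨3 | 1 1⟩ ×3,  ⟨4 | 1⟩ ×2 }


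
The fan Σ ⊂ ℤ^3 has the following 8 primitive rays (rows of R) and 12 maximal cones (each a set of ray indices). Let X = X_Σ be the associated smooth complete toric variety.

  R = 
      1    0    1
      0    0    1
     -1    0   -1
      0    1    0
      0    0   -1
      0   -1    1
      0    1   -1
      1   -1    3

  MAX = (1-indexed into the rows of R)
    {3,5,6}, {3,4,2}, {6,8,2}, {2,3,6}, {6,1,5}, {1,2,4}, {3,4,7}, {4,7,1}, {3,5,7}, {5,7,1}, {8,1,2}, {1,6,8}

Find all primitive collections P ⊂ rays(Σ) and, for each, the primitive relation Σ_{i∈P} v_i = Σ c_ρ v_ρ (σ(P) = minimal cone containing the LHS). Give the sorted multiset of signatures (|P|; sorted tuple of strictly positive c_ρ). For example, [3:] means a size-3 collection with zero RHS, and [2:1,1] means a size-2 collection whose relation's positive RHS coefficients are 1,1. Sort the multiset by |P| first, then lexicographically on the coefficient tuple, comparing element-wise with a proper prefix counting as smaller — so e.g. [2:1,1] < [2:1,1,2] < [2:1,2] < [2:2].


The 11 primitive collections of Σ (r=8, n=3):

  P = {1,3}:  v_{1} + v_{3} = 0  ⟹  sig = [2:]
  P = {2,5}:  v_{2} + v_{5} = 0  ⟹  sig = [2:]
  P = {6,7}:  v_{6} + v_{7} = 0  ⟹  sig = [2:]
  P = {2,7}:  v_{2} + v_{7} = v_{4}  ⟹  sig = [2:1]
  P = {4,5}:  v_{4} + v_{5} = v_{7}  ⟹  sig = [2:1]
  P = {4,6}:  v_{4} + v_{6} = v_{2}  ⟹  sig = [2:1]
  P = {3,8}:  v_{3} + v_{8} = v_{2} + v_{6}  ⟹  sig = [2:1,1]
  P = {5,8}:  v_{5} + v_{8} = v_{1} + v_{6}  ⟹  sig = [2:1,1]
  P = {7,8}:  v_{7} + v_{8} = v_{1} + v_{2}  ⟹  sig = [2:1,1]
  P = {4,8}:  v_{4} + v_{8} = v_{1} + 2·v_{2}  ⟹  sig = [2:1,2]
  P = {1,2,6}:  v_{1} + v_{2} + v_{6} = v_{8}  ⟹  sig = [3:1]

Signatures (|P|; sorted positive RHS coefficients), sorted:
    |P|=2: 10 collections, coeffs (), (), (), (1), (1), (1), (1,1), (1,1), (1,1), (1,2)
    |P|=3: 1 collection, coeffs (1)


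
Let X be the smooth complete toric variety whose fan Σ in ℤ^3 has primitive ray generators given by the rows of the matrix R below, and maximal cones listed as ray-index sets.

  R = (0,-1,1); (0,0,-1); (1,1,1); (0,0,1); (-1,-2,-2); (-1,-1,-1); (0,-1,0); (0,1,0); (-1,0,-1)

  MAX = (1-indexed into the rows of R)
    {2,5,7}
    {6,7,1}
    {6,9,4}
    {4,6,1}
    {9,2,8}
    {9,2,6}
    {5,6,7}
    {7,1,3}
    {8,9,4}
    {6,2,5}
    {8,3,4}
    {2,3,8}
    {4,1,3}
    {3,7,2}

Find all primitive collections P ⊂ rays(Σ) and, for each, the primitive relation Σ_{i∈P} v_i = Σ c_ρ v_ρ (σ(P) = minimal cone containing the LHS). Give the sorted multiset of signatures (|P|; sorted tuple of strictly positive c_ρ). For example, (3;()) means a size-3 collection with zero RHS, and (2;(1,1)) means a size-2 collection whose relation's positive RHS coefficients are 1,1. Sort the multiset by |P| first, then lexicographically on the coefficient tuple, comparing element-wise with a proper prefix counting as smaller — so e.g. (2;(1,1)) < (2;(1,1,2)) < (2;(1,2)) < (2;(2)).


Primitive collections (16):

  {2,4}:  v_{2} + v_{4} = 0 — sig = (2;())
  {3,6}:  v_{3} + v_{6} = 0 — sig = (2;())
  {7,8}:  v_{7} + v_{8} = 0 — sig = (2;())
  {1,2}:  v_{1} + v_{2} = v_{7} — sig = (2;(1))
  {1,8}:  v_{1} + v_{8} = v_{4} — sig = (2;(1))
  {3,9}:  v_{3} + v_{9} = v_{8} — sig = (2;(1))
  {4,7}:  v_{4} + v_{7} = v_{1} — sig = (2;(1))
  {6,8}:  v_{6} + v_{8} = v_{9} — sig = (2;(1))
  {7,9}:  v_{7} + v_{9} = v_{6} — sig = (2;(1))
  {1,9}:  v_{1} + v_{9} = v_{4} + v_{6} — sig = (2;(1,1))
  {3,5}:  v_{3} + v_{5} = v_{2} + v_{7} — sig = (2;(1,1))
  {4,5}:  v_{4} + v_{5} = v_{6} + v_{7} — sig = (2;(1,1))
  {5,8}:  v_{5} + v_{8} = v_{2} + v_{6} — sig = (2;(1,1))
  {1,5}:  v_{1} + v_{5} = v_{6} + 2·v_{7} — sig = (2;(1,2))
  {5,9}:  v_{5} + v_{9} = v_{2} + 2·v_{6} — sig = (2;(1,2))
  {2,6,7}:  v_{2} + v_{6} + v_{7} = v_{5} — sig = (3;(1))

Hence PRS(X_Σ) =
[(2;()), (2;()), (2;()), (2;(1)), (2;(1)), (2;(1)), (2;(1)), (2;(1)), (2;(1)), (2;(1,1)), (2;(1,1)), (2;(1,1)), (2;(1,1)), (2;(1,2)), (2;(1,2)), (3;(1))]


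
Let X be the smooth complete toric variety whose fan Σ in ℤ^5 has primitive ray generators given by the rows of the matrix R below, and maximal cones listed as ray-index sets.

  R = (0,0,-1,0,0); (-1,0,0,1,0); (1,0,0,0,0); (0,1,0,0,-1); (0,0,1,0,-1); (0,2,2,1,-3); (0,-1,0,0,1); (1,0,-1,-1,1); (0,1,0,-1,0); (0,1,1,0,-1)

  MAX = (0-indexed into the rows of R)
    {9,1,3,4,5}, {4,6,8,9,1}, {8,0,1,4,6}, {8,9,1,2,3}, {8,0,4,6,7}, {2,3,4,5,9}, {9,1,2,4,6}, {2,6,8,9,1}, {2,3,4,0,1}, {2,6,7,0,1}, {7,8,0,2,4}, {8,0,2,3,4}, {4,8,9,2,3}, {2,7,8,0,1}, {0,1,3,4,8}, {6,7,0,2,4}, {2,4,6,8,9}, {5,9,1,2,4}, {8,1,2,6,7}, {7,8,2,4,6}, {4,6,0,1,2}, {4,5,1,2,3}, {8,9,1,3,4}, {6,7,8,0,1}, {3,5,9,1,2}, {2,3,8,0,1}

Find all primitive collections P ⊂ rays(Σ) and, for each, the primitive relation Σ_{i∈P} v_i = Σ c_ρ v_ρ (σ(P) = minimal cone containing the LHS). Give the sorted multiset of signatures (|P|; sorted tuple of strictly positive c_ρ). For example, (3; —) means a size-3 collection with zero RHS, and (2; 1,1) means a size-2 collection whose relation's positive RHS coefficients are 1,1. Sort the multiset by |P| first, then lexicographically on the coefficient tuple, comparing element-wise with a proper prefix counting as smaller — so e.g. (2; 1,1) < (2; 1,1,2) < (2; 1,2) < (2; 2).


Δ(Σ) — 10 vertices, 12 min non-faces:

  {3,6}:  v_{3} + v_{6} = 0  so sig = (2; —)
  {0,9}:  v_{0} + v_{9} = v_{3}  so sig = (2; 1)
  {7,9}:  v_{7} + v_{9} = v_{2} + v_{8}  so sig = (2; 1,1)
  {3,7}:  v_{3} + v_{7} = v_{0} + v_{2} + v_{8}  so sig = (2; 1,1,1)
  {5,7}:  v_{5} + v_{7} = v_{2} + v_{3} + v_{9}  so sig = (2; 1,1,1)
  {5,6}:  v_{5} + v_{6} = v_{1} + v_{2} + v_{4} + v_{9}  so sig = (2; 1,1,1,1)
  {0,5}:  v_{0} + v_{5} = v_{1} + v_{2} + 2·v_{3} + v_{4}  so sig = (2; 1,1,1,2)
  {5,8}:  v_{5} + v_{8} = v_{3} + 2·v_{9}  so sig = (2; 1,2)
  {1,4,7}:  v_{1} + v_{4} + v_{7} = 0  so sig = (3; —)
  {0,2,6,8}:  v_{0} + v_{2} + v_{6} + v_{8} = v_{7}  so sig = (4; 1)
  {1,2,4,8}:  v_{1} + v_{2} + v_{4} + v_{8} = v_{9}  so sig = (4; 1)
  {1,2,3,4,9}:  v_{1} + v_{2} + v_{3} + v_{4} + v_{9} = v_{5}  so sig = (5; 1)

Hence PRS(X_Σ) =
{ (2; —),  (2; 1),  (2; 1,1),  (2; 1,1,1) ×2,  (2; 1,1,1,1),  (2; 1,1,1,2),  (2; 1,2),  (3; —),  (4; 1) ×2,  (5; 1) }


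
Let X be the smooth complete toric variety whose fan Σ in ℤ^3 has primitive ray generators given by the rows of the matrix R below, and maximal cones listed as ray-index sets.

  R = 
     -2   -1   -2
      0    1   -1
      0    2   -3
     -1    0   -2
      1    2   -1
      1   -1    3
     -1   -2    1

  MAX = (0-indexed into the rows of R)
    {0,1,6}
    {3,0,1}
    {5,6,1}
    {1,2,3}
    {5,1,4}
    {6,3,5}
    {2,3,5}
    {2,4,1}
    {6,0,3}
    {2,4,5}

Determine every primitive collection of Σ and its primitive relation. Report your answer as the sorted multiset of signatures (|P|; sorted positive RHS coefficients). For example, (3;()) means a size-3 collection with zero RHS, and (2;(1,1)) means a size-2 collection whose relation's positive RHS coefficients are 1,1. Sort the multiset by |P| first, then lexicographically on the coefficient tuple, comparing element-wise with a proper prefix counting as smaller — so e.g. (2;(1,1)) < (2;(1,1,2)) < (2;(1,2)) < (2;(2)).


Δ(Σ) — 7 vertices, 9 min non-faces:

  P={4,6}:  v_{4} + v_{6} = 0  so sig = (2;())
  P={0,5}:  v_{0} + v_{5} = v_{6}  so sig = (2;(1))
  P={2,6}:  v_{2} + v_{6} = v_{3}  so sig = (2;(1))
  P={3,4}:  v_{3} + v_{4} = v_{2}  so sig = (2;(1))
  P={0,4}:  v_{0} + v_{4} = v_{1} + v_{3}  so sig = (2;(1,1))
  P={0,2}:  v_{0} + v_{2} = v_{1} + 2·v_{3}  so sig = (2;(1,2))
  P={1,3,5}:  v_{1} + v_{3} + v_{5} = 0  so sig = (3;())
  P={1,2,5}:  v_{1} + v_{2} + v_{5} = v_{4}  so sig = (3;(1))
  P={1,3,6}:  v_{1} + v_{3} + v_{6} = v_{0}  so sig = (3;(1))

so the primitive-relation signature multiset is
    |P|=2: 6 collections, coeffs (), (1), (1), (1), (1,1), (1,2)
    |P|=3: 3 collections, coeffs (), (1), (1)


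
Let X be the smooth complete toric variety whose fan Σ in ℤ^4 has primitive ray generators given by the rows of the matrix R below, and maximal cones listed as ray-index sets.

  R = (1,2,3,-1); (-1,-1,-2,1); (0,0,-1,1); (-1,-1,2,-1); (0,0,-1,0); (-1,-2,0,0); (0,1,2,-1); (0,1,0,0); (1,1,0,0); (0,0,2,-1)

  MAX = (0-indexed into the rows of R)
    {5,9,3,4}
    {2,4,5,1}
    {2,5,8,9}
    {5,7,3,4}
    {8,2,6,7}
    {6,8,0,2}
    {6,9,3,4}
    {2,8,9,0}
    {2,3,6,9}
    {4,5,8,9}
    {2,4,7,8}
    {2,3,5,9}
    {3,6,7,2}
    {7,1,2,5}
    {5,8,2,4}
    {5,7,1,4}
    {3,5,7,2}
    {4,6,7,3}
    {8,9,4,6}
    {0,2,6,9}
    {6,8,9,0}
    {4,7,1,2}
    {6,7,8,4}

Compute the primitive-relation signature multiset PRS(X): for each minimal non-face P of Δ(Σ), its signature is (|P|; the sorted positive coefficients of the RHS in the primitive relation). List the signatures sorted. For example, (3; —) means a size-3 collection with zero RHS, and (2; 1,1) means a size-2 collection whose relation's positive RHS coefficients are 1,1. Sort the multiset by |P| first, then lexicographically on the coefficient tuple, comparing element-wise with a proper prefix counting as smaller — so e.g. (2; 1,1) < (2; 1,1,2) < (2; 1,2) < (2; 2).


18 collections generate NE(X_Σ); each relation:

  • {3,8}:  v_{3} + v_{8} = v_{9} ; sig = (2; 1)
  • {5,6}:  v_{5} + v_{6} = v_{3} ; sig = (2; 1)
  • {7,9}:  v_{7} + v_{9} = v_{6} ; sig = (2; 1)
  • {0,1}:  v_{0} + v_{1} = v_{2} + v_{6} ; sig = (2; 1,1)
  • {0,4}:  v_{0} + v_{4} = v_{6} + v_{8} ; sig = (2; 1,1)
  • {1,8}:  v_{1} + v_{8} = v_{2} + v_{4} ; sig = (2; 1,1)
  • {1,9}:  v_{1} + v_{9} = v_{5} + v_{7} ; sig = (2; 1,1)
  • {0,3}:  v_{0} + v_{3} = v_{2} + v_{6} + 2·v_{9} ; sig = (2; 1,1,2)
  • {0,7}:  v_{0} + v_{7} = v_{2} + 2·v_{6} + v_{8} ; sig = (2; 1,1,2)
  • {0,5}:  v_{0} + v_{5} = v_{2} + 2·v_{9} ; sig = (2; 1,2)
  • {1,6}:  v_{1} + v_{6} = v_{5} + 2·v_{7} ; sig = (2; 1,2)
  • {1,3}:  v_{1} + v_{3} = 2·v_{5} + 2·v_{7} ; sig = (2; 2,2)
  • {2,4,9}:  v_{2} + v_{4} + v_{9} = 0 ; sig = (3; —)
  • {5,7,8}:  v_{5} + v_{7} + v_{8} = 0 ; sig = (3; —)
  • {2,4,6}:  v_{2} + v_{4} + v_{6} = v_{7} ; sig = (3; 1)
  • {2,3,4}:  v_{2} + v_{3} + v_{4} = v_{5} + v_{7} ; sig = (3; 1,1)
  • {2,4,5,7}:  v_{2} + v_{4} + v_{5} + v_{7} = v_{1} ; sig = (4; 1)
  • {2,6,8,9}:  v_{2} + v_{6} + v_{8} + v_{9} = v_{0} ; sig = (4; 1)

Sorted signature multiset PRS(X):
    |P|=2: 12 collections, coeffs (1), (1), (1), (1,1), (1,1), (1,1), (1,1), (1,1,2), (1,1,2), (1,2), (1,2), (2,2)
    |P|=3: 4 collections, coeffs (), (), (1), (1,1)
    |P|=4: 2 collections, coeffs (1), (1)


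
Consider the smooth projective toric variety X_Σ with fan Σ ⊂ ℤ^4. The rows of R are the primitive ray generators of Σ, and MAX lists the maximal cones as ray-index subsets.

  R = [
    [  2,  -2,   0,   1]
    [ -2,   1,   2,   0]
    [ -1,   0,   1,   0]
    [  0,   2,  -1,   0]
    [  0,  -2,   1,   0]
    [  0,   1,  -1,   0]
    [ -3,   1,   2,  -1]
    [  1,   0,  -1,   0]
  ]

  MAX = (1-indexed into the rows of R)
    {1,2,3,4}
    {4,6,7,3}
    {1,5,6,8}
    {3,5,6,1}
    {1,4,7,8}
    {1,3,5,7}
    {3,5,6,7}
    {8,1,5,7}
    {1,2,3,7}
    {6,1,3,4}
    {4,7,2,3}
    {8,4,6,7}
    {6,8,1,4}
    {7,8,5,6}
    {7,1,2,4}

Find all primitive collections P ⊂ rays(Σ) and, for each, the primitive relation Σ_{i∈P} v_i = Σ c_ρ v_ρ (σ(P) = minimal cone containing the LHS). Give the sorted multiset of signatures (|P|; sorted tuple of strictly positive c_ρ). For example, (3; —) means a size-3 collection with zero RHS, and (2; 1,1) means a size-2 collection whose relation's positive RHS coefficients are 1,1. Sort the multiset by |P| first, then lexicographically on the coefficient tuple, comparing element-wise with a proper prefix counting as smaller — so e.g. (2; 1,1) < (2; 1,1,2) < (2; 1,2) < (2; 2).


Σ has 7 primitive collections:

  P={3,8}:  v_{3} + v_{8} = 0  ⇒ sig = (2; —)
  P={4,5}:  v_{4} + v_{5} = 0  ⇒ sig = (2; —)
  P={2,5}:  v_{2} + v_{5} = v_{1} + v_{3} + v_{7}  ⇒ sig = (2; 1,1,1)
  P={2,8}:  v_{2} + v_{8} = v_{1} + v_{4} + v_{7}  ⇒ sig = (2; 1,1,1)
  P={2,6}:  v_{2} + v_{6} = 2·v_{3} + v_{4}  ⇒ sig = (2; 1,2)
  P={1,6,7}:  v_{1} + v_{6} + v_{7} = v_{3}  ⇒ sig = (3; 1)
  P={1,3,4,7}:  v_{1} + v_{3} + v_{4} + v_{7} = v_{2}  ⇒ sig = (4; 1)

so the primitive-relation signature multiset is
    |P|=2: 5 collections, coeffs (), (), (1,1,1), (1,1,1), (1,2)
    |P|=3: 1 collection, coeffs (1)
    |P|=4: 1 collection, coeffs (1)


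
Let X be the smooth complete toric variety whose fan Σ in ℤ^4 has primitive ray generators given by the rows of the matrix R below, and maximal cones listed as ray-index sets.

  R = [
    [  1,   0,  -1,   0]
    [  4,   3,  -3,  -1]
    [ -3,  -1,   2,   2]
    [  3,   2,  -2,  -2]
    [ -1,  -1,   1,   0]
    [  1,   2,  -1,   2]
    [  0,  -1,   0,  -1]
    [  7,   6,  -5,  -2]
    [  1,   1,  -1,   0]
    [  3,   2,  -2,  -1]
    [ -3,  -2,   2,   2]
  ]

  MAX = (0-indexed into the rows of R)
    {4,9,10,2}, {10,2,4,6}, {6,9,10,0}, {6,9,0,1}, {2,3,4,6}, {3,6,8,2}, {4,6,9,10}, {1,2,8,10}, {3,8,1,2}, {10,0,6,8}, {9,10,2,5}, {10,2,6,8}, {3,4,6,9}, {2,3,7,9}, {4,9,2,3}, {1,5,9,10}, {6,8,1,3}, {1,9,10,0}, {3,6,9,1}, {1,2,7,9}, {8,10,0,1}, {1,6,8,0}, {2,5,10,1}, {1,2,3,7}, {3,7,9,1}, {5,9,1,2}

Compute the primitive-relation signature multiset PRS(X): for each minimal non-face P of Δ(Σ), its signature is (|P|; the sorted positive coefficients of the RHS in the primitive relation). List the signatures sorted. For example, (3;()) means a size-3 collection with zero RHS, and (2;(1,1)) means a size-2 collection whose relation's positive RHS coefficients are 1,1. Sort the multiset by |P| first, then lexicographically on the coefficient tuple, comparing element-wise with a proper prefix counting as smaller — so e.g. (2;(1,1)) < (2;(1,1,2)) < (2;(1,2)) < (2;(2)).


The 23 primitive collections of Σ (r=11, n=4):

  • {3,10}:  v_{3} + v_{10} = 0  ⇒ sig = (2;())
  • {4,8}:  v_{4} + v_{8} = 0  ⇒ sig = (2;())
  • {1,4}:  v_{1} + v_{4} = v_{9}  ⇒ sig = (2;(1))
  • {8,9}:  v_{8} + v_{9} = v_{1}  ⇒ sig = (2;(1))
  • {0,2}:  v_{0} + v_{2} = v_{8} + v_{10}  ⇒ sig = (2;(1,1))
  • {0,3}:  v_{0} + v_{3} = v_{1} + v_{6}  ⇒ sig = (2;(1,1))
  • {5,6}:  v_{5} + v_{6} = v_{1} + v_{10}  ⇒ sig = (2;(1,1))
  • {6,7}:  v_{6} + v_{7} = v_{1} + v_{3}  ⇒ sig = (2;(1,1))
  • {0,4}:  v_{0} + v_{4} = v_{6} + v_{9} + v_{10}  ⇒ sig = (2;(1,1,1))
  • {3,5}:  v_{3} + v_{5} = v_{1} + v_{2} + v_{9}  ⇒ sig = (2;(1,1,1))
  • {7,10}:  v_{7} + v_{10} = v_{1} + v_{2} + v_{9}  ⇒ sig = (2;(1,1,1))
  • {4,5}:  v_{4} + v_{5} = v_{2} + 2·v_{9} + v_{10}  ⇒ sig = (2;(1,1,2))
  • {4,7}:  v_{4} + v_{7} = v_{2} + v_{3} + 2·v_{9}  ⇒ sig = (2;(1,1,2))
  • {5,8}:  v_{5} + v_{8} = 2·v_{1} + v_{2} + v_{10}  ⇒ sig = (2;(1,1,2))
  • {7,8}:  v_{7} + v_{8} = 2·v_{1} + v_{2} + v_{3}  ⇒ sig = (2;(1,1,2))
  • {0,7}:  v_{0} + v_{7} = 2·v_{1}  ⇒ sig = (2;(2))
  • {0,5}:  v_{0} + v_{5} = 2·v_{1} + 2·v_{10}  ⇒ sig = (2;(2,2))
  • {5,7}:  v_{5} + v_{7} = 2·v_{1} + 2·v_{2} + 2·v_{9}  ⇒ sig = (2;(2,2,2))
  • {2,6,9}:  v_{2} + v_{6} + v_{9} = 0  ⇒ sig = (3;())
  • {1,2,6}:  v_{1} + v_{2} + v_{6} = v_{8}  ⇒ sig = (3;(1))
  • {1,6,10}:  v_{1} + v_{6} + v_{10} = v_{0}  ⇒ sig = (3;(1))
  • {1,2,3,9}:  v_{1} + v_{2} + v_{3} + v_{9} = v_{7}  ⇒ sig = (4;(1))
  • {1,2,9,10}:  v_{1} + v_{2} + v_{9} + v_{10} = v_{5}  ⇒ sig = (4;(1))

Sorted signature multiset PRS(X):
{ (2;()) ×2,  (2;(1)) ×2,  (2;(1,1)) ×4,  (2;(1,1,1)) ×3,  (2;(1,1,2)) ×4,  (2;(2)),  (2;(2,2)),  (2;(2,2,2)),  (3;()),  (3;(1)) ×2,  (4;(1)) ×2 }


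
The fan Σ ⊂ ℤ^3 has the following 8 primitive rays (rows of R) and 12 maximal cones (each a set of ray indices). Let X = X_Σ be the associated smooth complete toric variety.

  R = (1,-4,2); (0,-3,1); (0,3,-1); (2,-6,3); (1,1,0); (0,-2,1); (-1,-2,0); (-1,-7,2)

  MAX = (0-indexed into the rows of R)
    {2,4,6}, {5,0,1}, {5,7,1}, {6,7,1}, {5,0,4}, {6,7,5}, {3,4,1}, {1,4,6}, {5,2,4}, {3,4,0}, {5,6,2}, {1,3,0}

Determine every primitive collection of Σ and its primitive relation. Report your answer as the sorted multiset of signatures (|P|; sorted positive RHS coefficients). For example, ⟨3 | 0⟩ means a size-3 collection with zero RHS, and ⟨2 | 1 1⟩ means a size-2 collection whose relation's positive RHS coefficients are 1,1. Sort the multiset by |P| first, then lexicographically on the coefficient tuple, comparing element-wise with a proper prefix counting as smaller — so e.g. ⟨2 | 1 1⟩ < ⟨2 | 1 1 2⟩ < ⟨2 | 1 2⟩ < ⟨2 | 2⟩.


|primitive collections| = 14. Relations:

  {1,2}:  v_{1} + v_{2} = 0  ⇒ sig = ⟨2 | 0⟩
  {0,2}:  v_{0} + v_{2} = v_{4} + v_{5}  ⇒ sig = ⟨2 | 1 1⟩
  {2,3}:  v_{2} + v_{3} = v_{0} + v_{4}  ⇒ sig = ⟨2 | 1 1⟩
  {2,7}:  v_{2} + v_{7} = v_{5} + v_{6}  ⇒ sig = ⟨2 | 1 1⟩
  {0,7}:  v_{0} + v_{7} = 3·v_{1} + v_{5}  ⇒ sig = ⟨2 | 1 3⟩
  {3,6}:  v_{3} + v_{6} = 3·v_{1} + v_{4}  ⇒ sig = ⟨2 | 1 3⟩
  {3,7}:  v_{3} + v_{7} = v_{0} + 3·v_{1}  ⇒ sig = ⟨2 | 1 3⟩
  {0,6}:  v_{0} + v_{6} = 2·v_{1}  ⇒ sig = ⟨2 | 2⟩
  {3,5}:  v_{3} + v_{5} = 2·v_{0}  ⇒ sig = ⟨2 | 2⟩
  {4,7}:  v_{4} + v_{7} = 2·v_{1}  ⇒ sig = ⟨2 | 2⟩
  {0,1,4}:  v_{0} + v_{1} + v_{4} = v_{3}  ⇒ sig = ⟨3 | 1⟩
  {1,4,5}:  v_{1} + v_{4} + v_{5} = v_{0}  ⇒ sig = ⟨3 | 1⟩
  {1,5,6}:  v_{1} + v_{5} + v_{6} = v_{7}  ⇒ sig = ⟨3 | 1⟩
  {4,5,6}:  v_{4} + v_{5} + v_{6} = v_{1}  ⇒ sig = ⟨3 | 1⟩

Sorted signature multiset PRS(X):
    ⟨2 | 0⟩
    ⟨2 | 1 1⟩
    ⟨2 | 1 1⟩
    ⟨2 | 1 1⟩
    ⟨2 | 1 3⟩
    ⟨2 | 1 3⟩
    ⟨2 | 1 3⟩
    ⟨2 | 2⟩
    ⟨2 | 2⟩
    ⟨2 | 2⟩
    ⟨3 | 1⟩
    ⟨3 | 1⟩
    ⟨3 | 1⟩
    ⟨3 | 1⟩


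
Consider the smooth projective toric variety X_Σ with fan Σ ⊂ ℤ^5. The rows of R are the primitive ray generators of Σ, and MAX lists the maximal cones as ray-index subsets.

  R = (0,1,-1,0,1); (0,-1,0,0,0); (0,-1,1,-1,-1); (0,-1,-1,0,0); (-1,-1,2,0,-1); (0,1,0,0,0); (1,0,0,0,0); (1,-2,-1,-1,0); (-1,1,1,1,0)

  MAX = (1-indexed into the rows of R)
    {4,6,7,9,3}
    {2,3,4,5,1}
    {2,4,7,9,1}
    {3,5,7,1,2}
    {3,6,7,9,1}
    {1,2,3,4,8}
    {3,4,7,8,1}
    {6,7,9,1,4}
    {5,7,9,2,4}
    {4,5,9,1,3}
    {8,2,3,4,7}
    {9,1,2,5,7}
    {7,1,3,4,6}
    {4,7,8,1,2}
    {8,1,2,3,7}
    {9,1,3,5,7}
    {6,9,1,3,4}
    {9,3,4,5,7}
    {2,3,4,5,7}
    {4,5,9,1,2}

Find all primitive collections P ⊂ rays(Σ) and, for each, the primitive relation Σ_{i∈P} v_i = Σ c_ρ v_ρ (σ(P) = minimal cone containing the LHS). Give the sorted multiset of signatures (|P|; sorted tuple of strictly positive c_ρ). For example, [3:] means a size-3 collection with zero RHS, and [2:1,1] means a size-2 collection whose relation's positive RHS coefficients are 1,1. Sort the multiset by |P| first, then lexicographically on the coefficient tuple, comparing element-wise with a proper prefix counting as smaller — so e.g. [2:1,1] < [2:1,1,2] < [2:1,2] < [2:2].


Σ has 9 primitive collections:

  {2,6}:  v_{2} + v_{6} = 0 ; sig = [2:]
  {8,9}:  v_{8} + v_{9} = v_{2} ; sig = [2:1]
  {5,6}:  v_{5} + v_{6} = v_{3} + v_{9} ; sig = [2:1,1]
  {6,8}:  v_{6} + v_{8} = v_{1} + v_{3} + v_{4} + v_{7} ; sig = [2:1,1,1,1]
  {5,8}:  v_{5} + v_{8} = 2·v_{2} + v_{3} ; sig = [2:1,2]
  {2,3,9}:  v_{2} + v_{3} + v_{9} = v_{5} ; sig = [3:1]
  {1,4,5,7}:  v_{1} + v_{4} + v_{5} + v_{7} = v_{2} ; sig = [4:1]
  {1,3,4,7,9}:  v_{1} + v_{3} + v_{4} + v_{7} + v_{9} = 0 ; sig = [5:]
  {1,2,3,4,7}:  v_{1} + v_{2} + v_{3} + v_{4} + v_{7} = v_{8} ; sig = [5:1]

Hence PRS(X_Σ) =
[[2:], [2:1], [2:1,1], [2:1,1,1,1], [2:1,2], [3:1], [4:1], [5:], [5:1]]


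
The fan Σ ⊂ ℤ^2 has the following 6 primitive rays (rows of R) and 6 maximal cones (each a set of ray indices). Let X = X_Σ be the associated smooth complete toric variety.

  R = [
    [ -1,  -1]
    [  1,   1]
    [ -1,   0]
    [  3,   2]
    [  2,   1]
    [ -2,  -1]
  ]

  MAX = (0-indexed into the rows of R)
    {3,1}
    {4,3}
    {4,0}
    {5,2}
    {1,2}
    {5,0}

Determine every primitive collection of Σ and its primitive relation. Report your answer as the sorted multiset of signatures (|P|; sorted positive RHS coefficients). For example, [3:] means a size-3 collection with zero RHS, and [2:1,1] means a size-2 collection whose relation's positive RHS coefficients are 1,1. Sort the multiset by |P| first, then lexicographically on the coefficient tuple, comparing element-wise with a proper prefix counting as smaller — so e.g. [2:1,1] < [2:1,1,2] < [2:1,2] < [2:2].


9 collections generate NE(X_Σ); each relation:

  P={0,1}:  v_{0} + v_{1} = 0  →  sig = [2:]
  P={4,5}:  v_{4} + v_{5} = 0  →  sig = [2:]
  P={0,2}:  v_{0} + v_{2} = v_{5}  →  sig = [2:1]
  P={0,3}:  v_{0} + v_{3} = v_{4}  →  sig = [2:1]
  P={1,4}:  v_{1} + v_{4} = v_{3}  →  sig = [2:1]
  P={1,5}:  v_{1} + v_{5} = v_{2}  →  sig = [2:1]
  P={2,4}:  v_{2} + v_{4} = v_{1}  →  sig = [2:1]
  P={3,5}:  v_{3} + v_{5} = v_{1}  →  sig = [2:1]
  P={2,3}:  v_{2} + v_{3} = 2·v_{1}  →  sig = [2:2]

Sorted signature multiset PRS(X):
[[2:], [2:], [2:1], [2:1], [2:1], [2:1], [2:1], [2:1], [2:2]]


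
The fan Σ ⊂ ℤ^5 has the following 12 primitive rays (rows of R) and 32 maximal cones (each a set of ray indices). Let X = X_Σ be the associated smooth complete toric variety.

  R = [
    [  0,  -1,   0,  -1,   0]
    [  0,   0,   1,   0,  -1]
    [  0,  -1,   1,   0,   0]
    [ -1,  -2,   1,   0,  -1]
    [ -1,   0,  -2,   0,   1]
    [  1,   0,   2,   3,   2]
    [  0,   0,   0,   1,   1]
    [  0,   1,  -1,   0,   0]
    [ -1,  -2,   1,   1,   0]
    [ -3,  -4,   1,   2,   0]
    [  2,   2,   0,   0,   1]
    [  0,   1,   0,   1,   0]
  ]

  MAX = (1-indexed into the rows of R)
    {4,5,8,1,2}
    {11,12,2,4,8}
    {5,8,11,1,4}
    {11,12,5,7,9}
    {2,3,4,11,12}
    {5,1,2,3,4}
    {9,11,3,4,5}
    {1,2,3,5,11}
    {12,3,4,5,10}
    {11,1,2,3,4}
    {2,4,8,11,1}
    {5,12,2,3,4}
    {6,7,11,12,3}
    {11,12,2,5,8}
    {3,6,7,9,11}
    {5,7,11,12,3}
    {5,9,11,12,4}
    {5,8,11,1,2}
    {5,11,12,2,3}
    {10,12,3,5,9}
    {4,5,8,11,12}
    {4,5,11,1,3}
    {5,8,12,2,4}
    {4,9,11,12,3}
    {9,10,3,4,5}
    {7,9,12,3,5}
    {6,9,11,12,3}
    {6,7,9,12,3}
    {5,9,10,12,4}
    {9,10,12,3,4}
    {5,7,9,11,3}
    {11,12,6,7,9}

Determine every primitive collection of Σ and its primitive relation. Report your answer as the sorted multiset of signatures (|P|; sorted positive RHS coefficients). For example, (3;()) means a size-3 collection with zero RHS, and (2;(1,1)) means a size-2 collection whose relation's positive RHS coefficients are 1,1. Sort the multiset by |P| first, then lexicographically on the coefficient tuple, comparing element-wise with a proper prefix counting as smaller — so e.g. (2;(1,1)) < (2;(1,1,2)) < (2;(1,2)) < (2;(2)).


Σ has 25 primitive collections:

  P = {1,12}:  v_{1} + v_{12} = 0 — sig = (2;())
  P = {3,8}:  v_{3} + v_{8} = 0 — sig = (2;())
  P = {4,7}:  v_{4} + v_{7} = v_{9} — sig = (2;(1))
  P = {2,7}:  v_{2} + v_{7} = v_{3} + v_{12} — sig = (2;(1,1))
  P = {10,11}:  v_{10} + v_{11} = v_{7} + v_{9} — sig = (2;(1,1))
  P = {2,9}:  v_{2} + v_{9} = v_{3} + v_{4} + v_{12} — sig = (2;(1,1,1))
  P = {1,6}:  v_{1} + v_{6} = v_{3} + v_{7} + v_{9} + v_{11} — sig = (2;(1,1,1,1))
  P = {1,7}:  v_{1} + v_{7} = v_{3} + v_{4} + v_{5} + v_{11} — sig = (2;(1,1,1,1))
  P = {1,10}:  v_{1} + v_{10} = v_{3} + v_{4} + v_{5} + v_{9} — sig = (2;(1,1,1,1))
  P = {6,8}:  v_{6} + v_{8} = v_{7} + v_{9} + v_{11} + v_{12} — sig = (2;(1,1,1,1))
  P = {7,8}:  v_{7} + v_{8} = v_{4} + v_{5} + v_{11} + v_{12} — sig = (2;(1,1,1,1))
  P = {8,10}:  v_{8} + v_{10} = v_{4} + v_{5} + v_{9} + v_{12} — sig = (2;(1,1,1,1))
  P = {1,9}:  v_{1} + v_{9} = v_{3} + 2·v_{4} + v_{5} + v_{11} — sig = (2;(1,1,1,2))
  P = {4,6}:  v_{4} + v_{6} = v_{3} + 2·v_{9} + v_{11} + v_{12} — sig = (2;(1,1,1,2))
  P = {7,10}:  v_{7} + v_{10} = v_{3} + v_{5} + 2·v_{9} + v_{12} — sig = (2;(1,1,1,2))
  P = {8,9}:  v_{8} + v_{9} = 2·v_{4} + v_{5} + v_{11} + v_{12} — sig = (2;(1,1,1,2))
  P = {2,6}:  v_{2} + v_{6} = 2·v_{3} + v_{9} + v_{11} + 2·v_{12} — sig = (2;(1,1,2,2))
  P = {6,10}:  v_{6} + v_{10} = v_{3} + 2·v_{7} + 2·v_{9} + v_{12} — sig = (2;(1,1,2,2))
  P = {2,10}:  v_{2} + v_{10} = 2·v_{3} + 2·v_{4} + v_{5} + 2·v_{12} — sig = (2;(1,2,2,2))
  P = {5,6}:  v_{5} + v_{6} = 3·v_{7} — sig = (2;(3))
  P = {2,4,5,11}:  v_{2} + v_{4} + v_{5} + v_{11} = 0 — sig = (4;())
  P = {3,4,5,9,12}:  v_{3} + v_{4} + v_{5} + v_{9} + v_{12} = v_{10} — sig = (5;(1))
  P = {3,4,5,11,12}:  v_{3} + v_{4} + v_{5} + v_{11} + v_{12} = v_{7} — sig = (5;(1))
  P = {3,7,9,11,12}:  v_{3} + v_{7} + v_{9} + v_{11} + v_{12} = v_{6} — sig = (5;(1))
  P = {3,5,9,11,12}:  v_{3} + v_{5} + v_{9} + v_{11} + v_{12} = 2·v_{7} — sig = (5;(2))

Sorted signature multiset PRS(X):
    (2;())
    (2;())
    (2;(1))
    (2;(1,1))
    (2;(1,1))
    (2;(1,1,1))
    (2;(1,1,1,1))
    (2;(1,1,1,1))
    (2;(1,1,1,1))
    (2;(1,1,1,1))
    (2;(1,1,1,1))
    (2;(1,1,1,1))
    (2;(1,1,1,2))
    (2;(1,1,1,2))
    (2;(1,1,1,2))
    (2;(1,1,1,2))
    (2;(1,1,2,2))
    (2;(1,1,2,2))
    (2;(1,2,2,2))
    (2;(3))
    (4;())
    (5;(1))
    (5;(1))
    (5;(1))
    (5;(2))


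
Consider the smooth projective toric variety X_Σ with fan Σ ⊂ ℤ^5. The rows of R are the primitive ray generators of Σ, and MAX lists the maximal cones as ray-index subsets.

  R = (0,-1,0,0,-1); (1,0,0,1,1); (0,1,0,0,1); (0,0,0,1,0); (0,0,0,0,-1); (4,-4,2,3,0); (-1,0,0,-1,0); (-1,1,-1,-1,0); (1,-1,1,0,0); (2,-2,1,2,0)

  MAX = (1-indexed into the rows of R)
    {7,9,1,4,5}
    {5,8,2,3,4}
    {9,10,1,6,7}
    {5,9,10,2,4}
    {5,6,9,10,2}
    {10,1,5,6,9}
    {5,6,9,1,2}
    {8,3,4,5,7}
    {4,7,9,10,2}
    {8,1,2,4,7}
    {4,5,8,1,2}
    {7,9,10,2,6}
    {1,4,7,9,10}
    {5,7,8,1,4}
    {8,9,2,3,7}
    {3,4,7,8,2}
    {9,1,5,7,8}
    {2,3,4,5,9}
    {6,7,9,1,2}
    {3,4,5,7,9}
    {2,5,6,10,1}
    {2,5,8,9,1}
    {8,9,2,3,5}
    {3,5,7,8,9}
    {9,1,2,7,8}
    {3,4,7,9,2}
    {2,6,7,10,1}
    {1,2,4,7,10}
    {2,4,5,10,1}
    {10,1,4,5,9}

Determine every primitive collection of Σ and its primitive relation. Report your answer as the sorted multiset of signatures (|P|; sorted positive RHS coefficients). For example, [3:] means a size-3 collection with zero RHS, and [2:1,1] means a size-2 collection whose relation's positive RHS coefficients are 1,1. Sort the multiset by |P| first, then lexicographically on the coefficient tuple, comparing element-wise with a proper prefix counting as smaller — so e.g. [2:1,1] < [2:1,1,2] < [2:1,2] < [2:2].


|primitive collections| = 12. Relations:

  {1,3}:  v_{1} + v_{3} = 0 — sig = [2:]
  {8,10}:  v_{8} + v_{10} = v_{1} + v_{2} — sig = [2:1,1]
  {3,6}:  v_{3} + v_{6} = v_{2} + v_{9} + v_{10} — sig = [2:1,1,1]
  {3,10}:  v_{3} + v_{10} = v_{2} + v_{4} + v_{9} — sig = [2:1,1,1]
  {6,8}:  v_{6} + v_{8} = 2·v_{1} + 2·v_{2} + v_{9} — sig = [2:1,2,2]
  {4,6}:  v_{4} + v_{6} = 2·v_{10} — sig = [2:2]
  {2,5,7}:  v_{2} + v_{5} + v_{7} = 0 — sig = [3:]
  {4,8,9}:  v_{4} + v_{8} + v_{9} = 0 — sig = [3:]
  {5,6,7}:  v_{5} + v_{6} + v_{7} = v_{1} + v_{9} + v_{10} — sig = [3:1,1,1]
  {5,7,10}:  v_{5} + v_{7} + v_{10} = v_{1} + v_{4} + v_{9} — sig = [3:1,1,1]
  {1,2,4,9}:  v_{1} + v_{2} + v_{4} + v_{9} = v_{10} — sig = [4:1]
  {1,2,9,10}:  v_{1} + v_{2} + v_{9} + v_{10} = v_{6} — sig = [4:1]

so the primitive-relation signature multiset is
    |P|=2: 6 collections, coeffs (), (1,1), (1,1,1), (1,1,1), (1,2,2), (2)
    |P|=3: 4 collections, coeffs (), (), (1,1,1), (1,1,1)
    |P|=4: 2 collections, coeffs (1), (1)


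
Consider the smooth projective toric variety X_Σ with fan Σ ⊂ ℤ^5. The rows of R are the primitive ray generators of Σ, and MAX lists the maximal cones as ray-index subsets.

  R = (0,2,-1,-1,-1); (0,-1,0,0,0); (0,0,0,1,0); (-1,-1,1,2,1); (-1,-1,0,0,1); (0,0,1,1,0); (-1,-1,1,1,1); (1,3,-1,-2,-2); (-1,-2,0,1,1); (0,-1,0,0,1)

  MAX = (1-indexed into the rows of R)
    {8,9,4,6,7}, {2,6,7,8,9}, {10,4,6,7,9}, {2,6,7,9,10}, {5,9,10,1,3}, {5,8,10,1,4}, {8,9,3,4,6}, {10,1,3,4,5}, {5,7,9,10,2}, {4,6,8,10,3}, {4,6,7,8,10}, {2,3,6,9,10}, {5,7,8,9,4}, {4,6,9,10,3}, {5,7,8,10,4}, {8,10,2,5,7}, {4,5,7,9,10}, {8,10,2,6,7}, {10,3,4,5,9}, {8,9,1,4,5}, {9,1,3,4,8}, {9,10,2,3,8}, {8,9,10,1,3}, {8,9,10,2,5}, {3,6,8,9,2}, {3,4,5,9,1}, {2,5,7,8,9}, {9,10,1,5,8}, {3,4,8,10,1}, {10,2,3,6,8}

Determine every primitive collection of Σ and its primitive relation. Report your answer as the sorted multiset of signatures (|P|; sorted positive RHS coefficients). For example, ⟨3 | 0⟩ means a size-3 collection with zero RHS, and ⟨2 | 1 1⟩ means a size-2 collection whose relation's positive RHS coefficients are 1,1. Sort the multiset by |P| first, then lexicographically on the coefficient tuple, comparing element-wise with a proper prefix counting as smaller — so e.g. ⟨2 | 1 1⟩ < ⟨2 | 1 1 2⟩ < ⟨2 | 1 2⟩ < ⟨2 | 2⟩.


|primitive collections| = 12. Relations:

  {3,7}:  v_{3} + v_{7} = v_{4}  ⟹  sig = ⟨2 | 1⟩
  {5,6}:  v_{5} + v_{6} = v_{7}  ⟹  sig = ⟨2 | 1⟩
  {1,2}:  v_{1} + v_{2} = v_{8} + v_{9}  ⟹  sig = ⟨2 | 1 1⟩
  {1,6}:  v_{1} + v_{6} = v_{4} + v_{8}  ⟹  sig = ⟨2 | 1 1⟩
  {2,4}:  v_{2} + v_{4} = v_{6} + v_{9}  ⟹  sig = ⟨2 | 1 1⟩
  {1,7}:  v_{1} + v_{7} = v_{4} + v_{5} + v_{8}  ⟹  sig = ⟨2 | 1 1 1⟩
  {2,3,5}:  v_{2} + v_{3} + v_{5} = v_{9}  ⟹  sig = ⟨3 | 1⟩
  {3,5,8}:  v_{3} + v_{5} + v_{8} = v_{1}  ⟹  sig = ⟨3 | 1⟩
  {6,8,9,10}:  v_{6} + v_{8} + v_{9} + v_{10} = 0  ⟹  sig = ⟨4 | 0⟩
  {7,8,9,10}:  v_{7} + v_{8} + v_{9} + v_{10} = v_{5}  ⟹  sig = ⟨4 | 1⟩
  {4,8,9,10}:  v_{4} + v_{8} + v_{9} + v_{10} = v_{3} + v_{5}  ⟹  sig = ⟨4 | 1 1⟩
  {1,4,9,10}:  v_{1} + v_{4} + v_{9} + v_{10} = 2·v_{3} + 2·v_{5}  ⟹  sig = ⟨4 | 2 2⟩

Hence PRS(X_Σ) =
    |P|=2: 6 collections, coeffs (1), (1), (1,1), (1,1), (1,1), (1,1,1)
    |P|=3: 2 collections, coeffs (1), (1)
    |P|=4: 4 collections, coeffs (), (1), (1,1), (2,2)


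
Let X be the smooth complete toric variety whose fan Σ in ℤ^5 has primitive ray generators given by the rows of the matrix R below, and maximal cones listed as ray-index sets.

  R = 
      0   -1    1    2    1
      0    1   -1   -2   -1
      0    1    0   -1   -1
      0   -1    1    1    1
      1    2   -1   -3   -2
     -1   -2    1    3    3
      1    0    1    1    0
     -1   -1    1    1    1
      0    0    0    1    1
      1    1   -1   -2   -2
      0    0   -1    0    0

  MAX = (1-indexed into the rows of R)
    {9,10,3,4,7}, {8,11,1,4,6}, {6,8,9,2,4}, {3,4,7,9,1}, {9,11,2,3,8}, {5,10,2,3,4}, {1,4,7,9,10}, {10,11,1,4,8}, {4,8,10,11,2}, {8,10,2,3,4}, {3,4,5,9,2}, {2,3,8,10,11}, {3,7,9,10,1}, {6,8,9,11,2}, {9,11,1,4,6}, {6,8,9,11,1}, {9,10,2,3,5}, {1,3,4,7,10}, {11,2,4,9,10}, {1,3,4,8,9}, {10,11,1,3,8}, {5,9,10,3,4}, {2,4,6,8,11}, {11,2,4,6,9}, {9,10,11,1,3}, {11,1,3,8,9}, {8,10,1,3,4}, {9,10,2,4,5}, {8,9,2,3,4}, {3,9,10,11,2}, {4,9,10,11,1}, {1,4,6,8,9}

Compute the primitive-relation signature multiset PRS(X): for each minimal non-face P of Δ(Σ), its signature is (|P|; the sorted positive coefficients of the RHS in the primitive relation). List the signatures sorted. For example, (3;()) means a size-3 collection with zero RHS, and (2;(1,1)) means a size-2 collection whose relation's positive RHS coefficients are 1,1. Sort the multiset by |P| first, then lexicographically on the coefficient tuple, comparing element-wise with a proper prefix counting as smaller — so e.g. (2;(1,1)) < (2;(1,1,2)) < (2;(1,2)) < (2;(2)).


|primitive collections| = 17. Relations:

  P={1,2}:  v_{1} + v_{2} = 0  →  sig = (2;())
  P={3,6}:  v_{3} + v_{6} = v_{8} + v_{9}  →  sig = (2;(1,1))
  P={6,10}:  v_{6} + v_{10} = v_{4} + v_{11}  →  sig = (2;(1,1))
  P={5,6}:  v_{5} + v_{6} = v_{2} + v_{4} + v_{9}  →  sig = (2;(1,1,1))
  P={5,8}:  v_{5} + v_{8} = v_{2} + v_{3} + v_{4}  →  sig = (2;(1,1,1))
  P={5,11}:  v_{5} + v_{11} = v_{2} + v_{9} + v_{10}  →  sig = (2;(1,1,1))
  P={6,7}:  v_{6} + v_{7} = v_{1} + v_{4} + v_{9}  →  sig = (2;(1,1,1))
  P={7,8}:  v_{7} + v_{8} = v_{1} + v_{3} + v_{4}  →  sig = (2;(1,1,1))
  P={7,11}:  v_{7} + v_{11} = v_{1} + v_{9} + v_{10}  →  sig = (2;(1,1,1))
  P={1,5}:  v_{1} + v_{5} = v_{3} + v_{4} + v_{9} + v_{10}  →  sig = (2;(1,1,1,1))
  P={2,7}:  v_{2} + v_{7} = v_{3} + v_{4} + v_{9} + v_{10}  →  sig = (2;(1,1,1,1))
  P={5,7}:  v_{5} + v_{7} = 2·v_{3} + 2·v_{4} + 2·v_{9} + 2·v_{10}  →  sig = (2;(2,2,2,2))
  P={3,4,11}:  v_{3} + v_{4} + v_{11} = 0  →  sig = (3;())
  P={8,9,10}:  v_{8} + v_{9} + v_{10} = 0  →  sig = (3;())
  P={4,8,9,11}:  v_{4} + v_{8} + v_{9} + v_{11} = v_{6}  →  sig = (4;(1))
  P={1,3,4,9,10}:  v_{1} + v_{3} + v_{4} + v_{9} + v_{10} = v_{7}  →  sig = (5;(1))
  P={2,3,4,9,10}:  v_{2} + v_{3} + v_{4} + v_{9} + v_{10} = v_{5}  →  sig = (5;(1))

Hence PRS(X_Σ) =
{ (2;()),  (2;(1,1)) ×2,  (2;(1,1,1)) ×6,  (2;(1,1,1,1)) ×2,  (2;(2,2,2,2)),  (3;()) ×2,  (4;(1)),  (5;(1)) ×2 }


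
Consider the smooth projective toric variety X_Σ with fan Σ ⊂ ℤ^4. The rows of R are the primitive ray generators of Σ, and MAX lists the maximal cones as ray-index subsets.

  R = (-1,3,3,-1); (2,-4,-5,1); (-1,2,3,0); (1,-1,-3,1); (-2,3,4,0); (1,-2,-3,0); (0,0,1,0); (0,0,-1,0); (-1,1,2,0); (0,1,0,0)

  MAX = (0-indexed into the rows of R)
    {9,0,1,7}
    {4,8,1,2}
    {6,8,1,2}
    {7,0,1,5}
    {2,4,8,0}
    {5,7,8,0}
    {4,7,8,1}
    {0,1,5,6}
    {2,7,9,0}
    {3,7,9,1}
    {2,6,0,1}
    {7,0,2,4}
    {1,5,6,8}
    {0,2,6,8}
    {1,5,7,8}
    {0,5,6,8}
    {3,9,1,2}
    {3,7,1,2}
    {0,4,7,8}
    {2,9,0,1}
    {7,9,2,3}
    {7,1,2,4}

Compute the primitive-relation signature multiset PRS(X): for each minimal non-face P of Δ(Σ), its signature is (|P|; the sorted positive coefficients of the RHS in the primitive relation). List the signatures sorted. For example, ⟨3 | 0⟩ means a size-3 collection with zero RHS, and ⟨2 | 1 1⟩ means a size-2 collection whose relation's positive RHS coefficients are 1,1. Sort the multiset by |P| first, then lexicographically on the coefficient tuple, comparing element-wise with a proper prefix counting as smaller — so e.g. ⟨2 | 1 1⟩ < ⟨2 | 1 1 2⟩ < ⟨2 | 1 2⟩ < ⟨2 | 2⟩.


Δ(Σ) — 10 vertices, 18 min non-faces:

  P = {2,5}:  v_{2} + v_{5} = 0 — sig = ⟨2 | 0⟩
  P = {6,7}:  v_{6} + v_{7} = 0 — sig = ⟨2 | 0⟩
  P = {4,5}:  v_{4} + v_{5} = v_{7} + v_{8} — sig = ⟨2 | 1 1⟩
  P = {4,6}:  v_{4} + v_{6} = v_{2} + v_{8} — sig = ⟨2 | 1 1⟩
  P = {8,9}:  v_{8} + v_{9} = v_{2} + v_{7} — sig = ⟨2 | 1 1⟩
  P = {3,5}:  v_{3} + v_{5} = v_{1} + v_{7} + v_{9} — sig = ⟨2 | 1 1 1⟩
  P = {3,6}:  v_{3} + v_{6} = v_{1} + v_{2} + v_{9} — sig = ⟨2 | 1 1 1⟩
  P = {5,9}:  v_{5} + v_{9} = v_{0} + v_{1} + v_{7} — sig = ⟨2 | 1 1 1⟩
  P = {6,9}:  v_{6} + v_{9} = v_{0} + v_{1} + v_{2} — sig = ⟨2 | 1 1 1⟩
  P = {3,8}:  v_{3} + v_{8} = v_{1} + 2·v_{2} + 2·v_{7} — sig = ⟨2 | 1 2 2⟩
  P = {3,4}:  v_{3} + v_{4} = v_{1} + 3·v_{2} + 3·v_{7} — sig = ⟨2 | 1 3 3⟩
  P = {0,3}:  v_{0} + v_{3} = 2·v_{9} — sig = ⟨2 | 2⟩
  P = {4,9}:  v_{4} + v_{9} = 2·v_{2} + 2·v_{7} — sig = ⟨2 | 2 2⟩
  P = {0,1,8}:  v_{0} + v_{1} + v_{8} = 0 — sig = ⟨3 | 0⟩
  P = {2,7,8}:  v_{2} + v_{7} + v_{8} = v_{4} — sig = ⟨3 | 1⟩
  P = {0,1,4}:  v_{0} + v_{1} + v_{4} = v_{2} + v_{7} — sig = ⟨3 | 1 1⟩
  P = {0,1,2,7}:  v_{0} + v_{1} + v_{2} + v_{7} = v_{9} — sig = ⟨4 | 1⟩
  P = {1,2,7,9}:  v_{1} + v_{2} + v_{7} + v_{9} = v_{3} — sig = ⟨4 | 1⟩

Sorted signature multiset PRS(X):
{ ⟨2 | 0⟩ ×2,  ⟨2 | 1 1⟩ ×3,  ⟨2 | 1 1 1⟩ ×4,  ⟨2 | 1 2 2⟩,  ⟨2 | 1 3 3⟩,  ⟨2 | 2⟩,  ⟨2 | 2 2⟩,  ⟨3 | 0⟩,  ⟨3 | 1⟩,  ⟨3 | 1 1⟩,  ⟨4 | 1⟩ ×2 }


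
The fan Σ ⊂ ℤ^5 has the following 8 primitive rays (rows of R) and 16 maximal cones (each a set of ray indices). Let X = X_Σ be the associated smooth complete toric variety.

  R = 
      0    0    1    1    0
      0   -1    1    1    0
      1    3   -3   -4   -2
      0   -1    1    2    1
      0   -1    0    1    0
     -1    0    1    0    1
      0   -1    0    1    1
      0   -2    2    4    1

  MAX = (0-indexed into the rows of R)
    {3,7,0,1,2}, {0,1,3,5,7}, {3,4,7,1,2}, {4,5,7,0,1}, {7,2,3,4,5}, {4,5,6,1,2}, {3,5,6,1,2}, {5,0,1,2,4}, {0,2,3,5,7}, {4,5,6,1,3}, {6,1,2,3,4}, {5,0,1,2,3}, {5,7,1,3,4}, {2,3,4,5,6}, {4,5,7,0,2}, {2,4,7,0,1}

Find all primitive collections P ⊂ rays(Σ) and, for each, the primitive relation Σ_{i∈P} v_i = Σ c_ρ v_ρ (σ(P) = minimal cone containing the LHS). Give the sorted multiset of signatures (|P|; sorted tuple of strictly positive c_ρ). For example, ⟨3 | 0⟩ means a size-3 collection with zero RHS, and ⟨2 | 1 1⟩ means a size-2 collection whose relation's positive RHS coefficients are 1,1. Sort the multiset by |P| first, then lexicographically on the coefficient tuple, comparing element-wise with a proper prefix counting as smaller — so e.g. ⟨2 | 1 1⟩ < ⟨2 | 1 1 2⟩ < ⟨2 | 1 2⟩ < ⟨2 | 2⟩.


Δ(Σ) — 8 vertices, 5 min non-faces:

  P={0,6}:  v_{0} + v_{6} = v_{3}  →  sig = ⟨2 | 1⟩
  P={6,7}:  v_{6} + v_{7} = 2·v_{3} + v_{4}  →  sig = ⟨2 | 1 2⟩
  P={0,3,4}:  v_{0} + v_{3} + v_{4} = v_{7}  →  sig = ⟨3 | 1⟩
  P={1,2,5,7}:  v_{1} + v_{2} + v_{5} + v_{7} = v_{0}  →  sig = ⟨4 | 1⟩
  P={1,2,3,4,5}:  v_{1} + v_{2} + v_{3} + v_{4} + v_{5} = 0  →  sig = ⟨5 | 0⟩

Signatures (|P|; sorted positive RHS coefficients), sorted:
    |P|=2: 2 collections, coeffs (1), (1,2)
    |P|=3: 1 collection, coeffs (1)
    |P|=4: 1 collection, coeffs (1)
    |P|=5: 1 collection, coeffs ()
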